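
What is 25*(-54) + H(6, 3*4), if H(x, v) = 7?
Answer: -1343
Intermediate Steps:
25*(-54) + H(6, 3*4) = 25*(-54) + 7 = -1350 + 7 = -1343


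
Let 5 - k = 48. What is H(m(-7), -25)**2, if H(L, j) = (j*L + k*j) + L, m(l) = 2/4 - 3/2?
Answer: 1207801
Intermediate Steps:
k = -43 (k = 5 - 1*48 = 5 - 48 = -43)
m(l) = -1 (m(l) = 2*(1/4) - 3*1/2 = 1/2 - 3/2 = -1)
H(L, j) = L - 43*j + L*j (H(L, j) = (j*L - 43*j) + L = (L*j - 43*j) + L = (-43*j + L*j) + L = L - 43*j + L*j)
H(m(-7), -25)**2 = (-1 - 43*(-25) - 1*(-25))**2 = (-1 + 1075 + 25)**2 = 1099**2 = 1207801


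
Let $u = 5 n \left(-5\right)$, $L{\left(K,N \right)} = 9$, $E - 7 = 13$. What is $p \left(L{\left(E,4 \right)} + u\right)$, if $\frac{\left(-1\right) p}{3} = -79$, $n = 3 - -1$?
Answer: $-21567$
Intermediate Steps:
$E = 20$ ($E = 7 + 13 = 20$)
$n = 4$ ($n = 3 + 1 = 4$)
$p = 237$ ($p = \left(-3\right) \left(-79\right) = 237$)
$u = -100$ ($u = 5 \cdot 4 \left(-5\right) = 20 \left(-5\right) = -100$)
$p \left(L{\left(E,4 \right)} + u\right) = 237 \left(9 - 100\right) = 237 \left(-91\right) = -21567$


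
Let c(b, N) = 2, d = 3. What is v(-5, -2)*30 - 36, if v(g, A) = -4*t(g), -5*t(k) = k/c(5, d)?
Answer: -96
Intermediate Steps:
t(k) = -k/10 (t(k) = -k/(5*2) = -k/10)
v(g, A) = 2*g/5 (v(g, A) = -(-2)*g/5 = 2*g/5)
v(-5, -2)*30 - 36 = ((⅖)*(-5))*30 - 36 = -2*30 - 36 = -60 - 36 = -96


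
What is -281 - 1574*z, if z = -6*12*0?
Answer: -281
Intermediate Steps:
z = 0 (z = -72*0 = 0)
-281 - 1574*z = -281 - 1574*0 = -281 + 0 = -281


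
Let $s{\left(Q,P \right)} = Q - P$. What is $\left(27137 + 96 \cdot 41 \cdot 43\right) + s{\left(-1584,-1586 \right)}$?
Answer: $196387$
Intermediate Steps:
$\left(27137 + 96 \cdot 41 \cdot 43\right) + s{\left(-1584,-1586 \right)} = \left(27137 + 96 \cdot 41 \cdot 43\right) - -2 = \left(27137 + 3936 \cdot 43\right) + \left(-1584 + 1586\right) = \left(27137 + 169248\right) + 2 = 196385 + 2 = 196387$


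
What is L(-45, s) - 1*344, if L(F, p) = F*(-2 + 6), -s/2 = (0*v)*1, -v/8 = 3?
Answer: -524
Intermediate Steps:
v = -24 (v = -8*3 = -24)
s = 0 (s = -2*0*(-24) = -0 = -2*0 = 0)
L(F, p) = 4*F (L(F, p) = F*4 = 4*F)
L(-45, s) - 1*344 = 4*(-45) - 1*344 = -180 - 344 = -524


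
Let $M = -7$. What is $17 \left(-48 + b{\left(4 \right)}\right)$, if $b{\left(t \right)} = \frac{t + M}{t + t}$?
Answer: $- \frac{6579}{8} \approx -822.38$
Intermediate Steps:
$b{\left(t \right)} = \frac{-7 + t}{2 t}$ ($b{\left(t \right)} = \frac{t - 7}{t + t} = \frac{-7 + t}{2 t}$)
$17 \left(-48 + b{\left(4 \right)}\right) = 17 \left(-48 + \frac{-7 + 4}{2 \cdot 4}\right) = 17 \left(-48 + \frac{1}{2} \cdot \frac{1}{4} \left(-3\right)\right) = 17 \left(-48 - \frac{3}{8}\right) = 17 \left(- \frac{387}{8}\right) = - \frac{6579}{8}$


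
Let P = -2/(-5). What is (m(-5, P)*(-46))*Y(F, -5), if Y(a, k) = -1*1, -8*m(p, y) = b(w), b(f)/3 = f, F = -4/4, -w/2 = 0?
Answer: 0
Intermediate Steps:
w = 0 (w = -2*0 = 0)
F = -1 (F = -4*¼ = -1)
b(f) = 3*f
P = ⅖ (P = -2*(-⅕) = ⅖ ≈ 0.40000)
m(p, y) = 0 (m(p, y) = -3*0/8 = -⅛*0 = 0)
Y(a, k) = -1
(m(-5, P)*(-46))*Y(F, -5) = (0*(-46))*(-1) = 0*(-1) = 0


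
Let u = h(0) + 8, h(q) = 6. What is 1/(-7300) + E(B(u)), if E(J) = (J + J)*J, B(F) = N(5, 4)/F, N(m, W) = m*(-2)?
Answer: 364951/357700 ≈ 1.0203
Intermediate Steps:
u = 14 (u = 6 + 8 = 14)
N(m, W) = -2*m
B(F) = -10/F (B(F) = (-2*5)/F = -10/F)
E(J) = 2*J² (E(J) = (2*J)*J = 2*J²)
1/(-7300) + E(B(u)) = 1/(-7300) + 2*(-10/14)² = -1/7300 + 2*(-10*1/14)² = -1/7300 + 2*(-5/7)² = -1/7300 + 2*(25/49) = -1/7300 + 50/49 = 364951/357700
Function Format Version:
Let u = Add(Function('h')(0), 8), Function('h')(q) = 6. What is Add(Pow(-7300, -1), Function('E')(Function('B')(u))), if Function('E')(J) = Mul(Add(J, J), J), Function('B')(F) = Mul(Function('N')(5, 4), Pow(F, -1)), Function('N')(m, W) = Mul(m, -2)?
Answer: Rational(364951, 357700) ≈ 1.0203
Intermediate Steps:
u = 14 (u = Add(6, 8) = 14)
Function('N')(m, W) = Mul(-2, m)
Function('B')(F) = Mul(-10, Pow(F, -1)) (Function('B')(F) = Mul(Mul(-2, 5), Pow(F, -1)) = Mul(-10, Pow(F, -1)))
Function('E')(J) = Mul(2, Pow(J, 2)) (Function('E')(J) = Mul(Mul(2, J), J) = Mul(2, Pow(J, 2)))
Add(Pow(-7300, -1), Function('E')(Function('B')(u))) = Add(Pow(-7300, -1), Mul(2, Pow(Mul(-10, Pow(14, -1)), 2))) = Add(Rational(-1, 7300), Mul(2, Pow(Mul(-10, Rational(1, 14)), 2))) = Add(Rational(-1, 7300), Mul(2, Pow(Rational(-5, 7), 2))) = Add(Rational(-1, 7300), Mul(2, Rational(25, 49))) = Add(Rational(-1, 7300), Rational(50, 49)) = Rational(364951, 357700)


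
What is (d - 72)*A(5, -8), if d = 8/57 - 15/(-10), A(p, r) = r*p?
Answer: 160420/57 ≈ 2814.4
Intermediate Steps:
A(p, r) = p*r
d = 187/114 (d = 8*(1/57) - 15*(-1/10) = 8/57 + 3/2 = 187/114 ≈ 1.6404)
(d - 72)*A(5, -8) = (187/114 - 72)*(5*(-8)) = -8021/114*(-40) = 160420/57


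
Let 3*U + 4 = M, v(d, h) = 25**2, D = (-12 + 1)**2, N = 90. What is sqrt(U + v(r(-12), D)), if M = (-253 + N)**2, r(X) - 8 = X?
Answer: 2*sqrt(2370) ≈ 97.365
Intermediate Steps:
r(X) = 8 + X
D = 121 (D = (-11)**2 = 121)
v(d, h) = 625
M = 26569 (M = (-253 + 90)**2 = (-163)**2 = 26569)
U = 8855 (U = -4/3 + (1/3)*26569 = -4/3 + 26569/3 = 8855)
sqrt(U + v(r(-12), D)) = sqrt(8855 + 625) = sqrt(9480) = 2*sqrt(2370)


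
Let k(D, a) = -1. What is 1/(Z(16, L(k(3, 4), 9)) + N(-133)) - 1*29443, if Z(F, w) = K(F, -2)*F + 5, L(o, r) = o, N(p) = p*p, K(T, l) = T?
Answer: -528501849/17950 ≈ -29443.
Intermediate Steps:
N(p) = p²
Z(F, w) = 5 + F² (Z(F, w) = F*F + 5 = F² + 5 = 5 + F²)
1/(Z(16, L(k(3, 4), 9)) + N(-133)) - 1*29443 = 1/((5 + 16²) + (-133)²) - 1*29443 = 1/((5 + 256) + 17689) - 29443 = 1/(261 + 17689) - 29443 = 1/17950 - 29443 = -528501849/17950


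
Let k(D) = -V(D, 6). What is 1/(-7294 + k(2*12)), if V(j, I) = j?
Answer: -1/7318 ≈ -0.00013665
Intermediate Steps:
k(D) = -D
1/(-7294 + k(2*12)) = 1/(-7294 - 2*12) = 1/(-7294 - 1*24) = 1/(-7294 - 24) = 1/(-7318) = -1/7318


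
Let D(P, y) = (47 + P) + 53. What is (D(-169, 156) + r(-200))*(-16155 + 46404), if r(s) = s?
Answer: -8136981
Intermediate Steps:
D(P, y) = 100 + P
(D(-169, 156) + r(-200))*(-16155 + 46404) = ((100 - 169) - 200)*(-16155 + 46404) = (-69 - 200)*30249 = -269*30249 = -8136981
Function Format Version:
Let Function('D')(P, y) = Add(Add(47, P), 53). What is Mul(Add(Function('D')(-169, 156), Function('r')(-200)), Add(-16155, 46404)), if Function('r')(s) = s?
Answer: -8136981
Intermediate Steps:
Function('D')(P, y) = Add(100, P)
Mul(Add(Function('D')(-169, 156), Function('r')(-200)), Add(-16155, 46404)) = Mul(Add(Add(100, -169), -200), Add(-16155, 46404)) = Mul(Add(-69, -200), 30249) = Mul(-269, 30249) = -8136981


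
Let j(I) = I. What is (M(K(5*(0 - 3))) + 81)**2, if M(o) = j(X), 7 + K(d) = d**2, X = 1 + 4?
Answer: 7396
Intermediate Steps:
X = 5
K(d) = -7 + d**2
M(o) = 5
(M(K(5*(0 - 3))) + 81)**2 = (5 + 81)**2 = 86**2 = 7396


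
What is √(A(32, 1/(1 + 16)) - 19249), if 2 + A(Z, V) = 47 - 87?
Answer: I*√19291 ≈ 138.89*I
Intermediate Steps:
A(Z, V) = -42 (A(Z, V) = -2 + (47 - 87) = -2 - 40 = -42)
√(A(32, 1/(1 + 16)) - 19249) = √(-42 - 19249) = √(-19291) = I*√19291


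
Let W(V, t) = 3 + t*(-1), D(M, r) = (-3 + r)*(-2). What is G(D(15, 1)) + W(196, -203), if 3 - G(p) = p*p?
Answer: 193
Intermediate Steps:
D(M, r) = 6 - 2*r
G(p) = 3 - p**2 (G(p) = 3 - p*p = 3 - p**2)
W(V, t) = 3 - t
G(D(15, 1)) + W(196, -203) = (3 - (6 - 2*1)**2) + (3 - 1*(-203)) = (3 - (6 - 2)**2) + (3 + 203) = (3 - 1*4**2) + 206 = (3 - 1*16) + 206 = (3 - 16) + 206 = -13 + 206 = 193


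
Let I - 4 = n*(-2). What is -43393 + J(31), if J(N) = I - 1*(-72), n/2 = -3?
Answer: -43305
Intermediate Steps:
n = -6 (n = 2*(-3) = -6)
I = 16 (I = 4 - 6*(-2) = 4 + 12 = 16)
J(N) = 88 (J(N) = 16 - 1*(-72) = 16 + 72 = 88)
-43393 + J(31) = -43393 + 88 = -43305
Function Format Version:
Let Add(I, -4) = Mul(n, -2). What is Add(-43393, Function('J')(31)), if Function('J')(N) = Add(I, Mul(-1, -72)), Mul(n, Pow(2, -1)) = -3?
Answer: -43305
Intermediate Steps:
n = -6 (n = Mul(2, -3) = -6)
I = 16 (I = Add(4, Mul(-6, -2)) = Add(4, 12) = 16)
Function('J')(N) = 88 (Function('J')(N) = Add(16, Mul(-1, -72)) = Add(16, 72) = 88)
Add(-43393, Function('J')(31)) = Add(-43393, 88) = -43305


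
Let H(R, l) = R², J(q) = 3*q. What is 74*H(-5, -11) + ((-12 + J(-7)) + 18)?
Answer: 1835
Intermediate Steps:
74*H(-5, -11) + ((-12 + J(-7)) + 18) = 74*(-5)² + ((-12 + 3*(-7)) + 18) = 74*25 + ((-12 - 21) + 18) = 1850 + (-33 + 18) = 1850 - 15 = 1835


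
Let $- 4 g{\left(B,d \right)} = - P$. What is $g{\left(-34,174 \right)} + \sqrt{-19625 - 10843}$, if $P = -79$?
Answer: $- \frac{79}{4} + 2 i \sqrt{7617} \approx -19.75 + 174.55 i$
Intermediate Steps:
$g{\left(B,d \right)} = - \frac{79}{4}$ ($g{\left(B,d \right)} = - \frac{\left(-1\right) \left(-79\right)}{4} = \left(- \frac{1}{4}\right) 79 = - \frac{79}{4}$)
$g{\left(-34,174 \right)} + \sqrt{-19625 - 10843} = - \frac{79}{4} + \sqrt{-19625 - 10843} = - \frac{79}{4} + \sqrt{-30468} = - \frac{79}{4} + 2 i \sqrt{7617}$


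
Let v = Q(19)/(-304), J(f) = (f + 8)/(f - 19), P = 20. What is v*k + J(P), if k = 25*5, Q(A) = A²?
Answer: -1927/16 ≈ -120.44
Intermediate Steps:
J(f) = (8 + f)/(-19 + f)
v = -19/16 (v = 19²/(-304) = 361*(-1/304) = -19/16 ≈ -1.1875)
k = 125
v*k + J(P) = -19/16*125 + (8 + 20)/(-19 + 20) = -2375/16 + 28/1 = -2375/16 + 1*28 = -2375/16 + 28 = -1927/16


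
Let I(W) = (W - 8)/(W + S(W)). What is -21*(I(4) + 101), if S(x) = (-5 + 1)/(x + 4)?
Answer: -2097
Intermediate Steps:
S(x) = -4/(4 + x)
I(W) = (-8 + W)/(W - 4/(4 + W)) (I(W) = (W - 8)/(W - 4/(4 + W)) = (-8 + W)/(W - 4/(4 + W)))
-21*(I(4) + 101) = -21*((-8 + 4)*(4 + 4)/(-4 + 4*(4 + 4)) + 101) = -21*(-4*8/(-4 + 4*8) + 101) = -21*(-4*8/(-4 + 32) + 101) = -21*(-4*8/28 + 101) = -21*((1/28)*(-4)*8 + 101) = -21*(-8/7 + 101) = -21*699/7 = -2097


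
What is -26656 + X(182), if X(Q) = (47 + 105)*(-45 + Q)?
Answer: -5832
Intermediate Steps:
X(Q) = -6840 + 152*Q (X(Q) = 152*(-45 + Q) = -6840 + 152*Q)
-26656 + X(182) = -26656 + (-6840 + 152*182) = -26656 + (-6840 + 27664) = -26656 + 20824 = -5832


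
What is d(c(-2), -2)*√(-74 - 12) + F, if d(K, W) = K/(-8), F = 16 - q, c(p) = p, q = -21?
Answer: 37 + I*√86/4 ≈ 37.0 + 2.3184*I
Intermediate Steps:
F = 37 (F = 16 - 1*(-21) = 16 + 21 = 37)
d(K, W) = -K/8 (d(K, W) = K*(-⅛) = -K/8)
d(c(-2), -2)*√(-74 - 12) + F = (-⅛*(-2))*√(-74 - 12) + 37 = √(-86)/4 + 37 = (I*√86)/4 + 37 = I*√86/4 + 37 = 37 + I*√86/4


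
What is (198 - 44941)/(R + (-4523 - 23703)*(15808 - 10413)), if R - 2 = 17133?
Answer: 44743/152262135 ≈ 0.00029386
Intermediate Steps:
R = 17135 (R = 2 + 17133 = 17135)
(198 - 44941)/(R + (-4523 - 23703)*(15808 - 10413)) = (198 - 44941)/(17135 + (-4523 - 23703)*(15808 - 10413)) = -44743/(17135 - 28226*5395) = -44743/(17135 - 152279270) = -44743/(-152262135) = -44743*(-1/152262135) = 44743/152262135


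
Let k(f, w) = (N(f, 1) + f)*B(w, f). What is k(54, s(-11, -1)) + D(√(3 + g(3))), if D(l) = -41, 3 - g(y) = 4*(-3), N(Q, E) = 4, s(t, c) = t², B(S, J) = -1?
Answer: -99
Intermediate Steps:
g(y) = 15 (g(y) = 3 - 4*(-3) = 3 - 1*(-12) = 3 + 12 = 15)
k(f, w) = -4 - f (k(f, w) = (4 + f)*(-1) = -4 - f)
k(54, s(-11, -1)) + D(√(3 + g(3))) = (-4 - 1*54) - 41 = (-4 - 54) - 41 = -58 - 41 = -99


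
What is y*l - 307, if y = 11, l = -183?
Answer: -2320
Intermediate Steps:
y*l - 307 = 11*(-183) - 307 = -2013 - 307 = -2320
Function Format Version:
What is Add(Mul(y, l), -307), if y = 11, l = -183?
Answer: -2320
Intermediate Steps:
Add(Mul(y, l), -307) = Add(Mul(11, -183), -307) = Add(-2013, -307) = -2320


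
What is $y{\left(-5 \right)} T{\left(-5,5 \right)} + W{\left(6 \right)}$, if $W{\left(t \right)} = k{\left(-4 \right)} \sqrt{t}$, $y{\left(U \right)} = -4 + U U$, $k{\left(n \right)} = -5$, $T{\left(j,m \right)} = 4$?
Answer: $84 - 5 \sqrt{6} \approx 71.753$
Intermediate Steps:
$y{\left(U \right)} = -4 + U^{2}$
$W{\left(t \right)} = - 5 \sqrt{t}$
$y{\left(-5 \right)} T{\left(-5,5 \right)} + W{\left(6 \right)} = \left(-4 + \left(-5\right)^{2}\right) 4 - 5 \sqrt{6} = \left(-4 + 25\right) 4 - 5 \sqrt{6} = 21 \cdot 4 - 5 \sqrt{6} = 84 - 5 \sqrt{6}$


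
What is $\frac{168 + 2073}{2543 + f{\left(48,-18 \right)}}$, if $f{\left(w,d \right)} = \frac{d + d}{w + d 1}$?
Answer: $\frac{11205}{12709} \approx 0.88166$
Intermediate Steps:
$f{\left(w,d \right)} = \frac{2 d}{d + w}$ ($f{\left(w,d \right)} = \frac{2 d}{w + d} = \frac{2 d}{d + w}$)
$\frac{168 + 2073}{2543 + f{\left(48,-18 \right)}} = \frac{168 + 2073}{2543 + 2 \left(-18\right) \frac{1}{-18 + 48}} = \frac{2241}{2543 + 2 \left(-18\right) \frac{1}{30}} = \frac{2241}{2543 - \frac{6}{5}} = \frac{2241}{\frac{12709}{5}} = 2241 \cdot \frac{5}{12709} = \frac{11205}{12709}$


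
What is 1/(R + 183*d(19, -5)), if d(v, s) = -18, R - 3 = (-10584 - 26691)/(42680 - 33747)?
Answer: -8933/29435778 ≈ -0.00030347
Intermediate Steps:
R = -10476/8933 (R = 3 + (-10584 - 26691)/(42680 - 33747) = 3 - 37275/8933 = -10476/8933 ≈ -1.1727)
1/(R + 183*d(19, -5)) = 1/(-10476/8933 + 183*(-18)) = 1/(-10476/8933 - 3294) = 1/(-29435778/8933) = -8933/29435778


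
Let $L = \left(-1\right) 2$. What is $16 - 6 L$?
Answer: $28$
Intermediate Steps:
$L = -2$
$16 - 6 L = 16 - -12 = 16 + 12 = 28$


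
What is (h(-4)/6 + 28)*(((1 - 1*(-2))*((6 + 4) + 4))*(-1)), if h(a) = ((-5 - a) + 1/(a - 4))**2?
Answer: -75831/64 ≈ -1184.9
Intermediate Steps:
h(a) = (-5 + 1/(-4 + a) - a)**2 (h(a) = ((-5 - a) + 1/(-4 + a))**2 = (-5 + 1/(-4 + a) - a)**2)
(h(-4)/6 + 28)*(((1 - 1*(-2))*((6 + 4) + 4))*(-1)) = (((-21 - 4 + (-4)**2)**2/(-4 - 4)**2)/6 + 28)*(((1 - 1*(-2))*((6 + 4) + 4))*(-1)) = (((-21 - 4 + 16)**2/(-8)**2)*(1/6) + 28)*(((1 + 2)*(10 + 4))*(-1)) = (((1/64)*(-9)**2)*(1/6) + 28)*((3*14)*(-1)) = (((1/64)*81)*(1/6) + 28)*(42*(-1)) = ((81/64)*(1/6) + 28)*(-42) = (27/128 + 28)*(-42) = (3611/128)*(-42) = -75831/64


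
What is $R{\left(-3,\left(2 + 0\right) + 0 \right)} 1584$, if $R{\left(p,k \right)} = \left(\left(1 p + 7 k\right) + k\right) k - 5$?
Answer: $33264$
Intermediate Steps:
$R{\left(p,k \right)} = -5 + k \left(p + 8 k\right)$ ($R{\left(p,k \right)} = \left(\left(p + 7 k\right) + k\right) k - 5 = \left(p + 8 k\right) k - 5 = k \left(p + 8 k\right) - 5 = -5 + k \left(p + 8 k\right)$)
$R{\left(-3,\left(2 + 0\right) + 0 \right)} 1584 = \left(-5 + 8 \left(\left(2 + 0\right) + 0\right)^{2} + \left(\left(2 + 0\right) + 0\right) \left(-3\right)\right) 1584 = \left(-5 + 8 \left(2 + 0\right)^{2} + \left(2 + 0\right) \left(-3\right)\right) 1584 = \left(-5 + 8 \cdot 2^{2} + 2 \left(-3\right)\right) 1584 = \left(-5 + 8 \cdot 4 - 6\right) 1584 = \left(-5 + 32 - 6\right) 1584 = 21 \cdot 1584 = 33264$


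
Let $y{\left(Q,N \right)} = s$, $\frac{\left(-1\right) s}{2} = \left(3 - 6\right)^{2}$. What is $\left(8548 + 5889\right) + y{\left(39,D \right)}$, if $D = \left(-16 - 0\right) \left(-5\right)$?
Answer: $14419$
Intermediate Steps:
$D = 80$ ($D = \left(-16 + 0\right) \left(-5\right) = \left(-16\right) \left(-5\right) = 80$)
$s = -18$ ($s = - 2 \left(3 - 6\right)^{2} = - 2 \left(-3\right)^{2} = \left(-2\right) 9 = -18$)
$y{\left(Q,N \right)} = -18$
$\left(8548 + 5889\right) + y{\left(39,D \right)} = \left(8548 + 5889\right) - 18 = 14437 - 18 = 14419$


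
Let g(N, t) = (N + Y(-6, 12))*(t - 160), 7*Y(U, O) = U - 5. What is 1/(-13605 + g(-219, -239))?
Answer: 1/74403 ≈ 1.3440e-5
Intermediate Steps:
Y(U, O) = -5/7 + U/7 (Y(U, O) = (U - 5)/7 = (-5 + U)/7 = -5/7 + U/7)
g(N, t) = (-160 + t)*(-11/7 + N) (g(N, t) = (N + (-5/7 + (1/7)*(-6)))*(t - 160) = (N + (-5/7 - 6/7))*(-160 + t) = (N - 11/7)*(-160 + t) = (-11/7 + N)*(-160 + t) = (-160 + t)*(-11/7 + N))
1/(-13605 + g(-219, -239)) = 1/(-13605 + (1760/7 - 160*(-219) - 11/7*(-239) - 219*(-239))) = 1/(-13605 + (1760/7 + 35040 + 2629/7 + 52341)) = 1/(-13605 + 88008) = 1/74403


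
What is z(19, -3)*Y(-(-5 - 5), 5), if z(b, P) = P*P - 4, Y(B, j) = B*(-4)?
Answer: -200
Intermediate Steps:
Y(B, j) = -4*B
z(b, P) = -4 + P² (z(b, P) = P² - 4 = -4 + P²)
z(19, -3)*Y(-(-5 - 5), 5) = (-4 + (-3)²)*(-(-4)*(-5 - 5)) = (-4 + 9)*(-(-4)*(-10)) = 5*(-4*10) = 5*(-40) = -200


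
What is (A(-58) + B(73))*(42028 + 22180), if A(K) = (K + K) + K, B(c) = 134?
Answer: -2568320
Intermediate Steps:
A(K) = 3*K (A(K) = 2*K + K = 3*K)
(A(-58) + B(73))*(42028 + 22180) = (3*(-58) + 134)*(42028 + 22180) = (-174 + 134)*64208 = -40*64208 = -2568320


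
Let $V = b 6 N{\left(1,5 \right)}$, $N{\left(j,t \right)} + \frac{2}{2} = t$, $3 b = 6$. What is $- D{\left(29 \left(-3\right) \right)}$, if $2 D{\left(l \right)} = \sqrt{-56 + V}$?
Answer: $- i \sqrt{2} \approx - 1.4142 i$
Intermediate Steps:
$b = 2$ ($b = \frac{1}{3} \cdot 6 = 2$)
$N{\left(j,t \right)} = -1 + t$
$V = 48$ ($V = 2 \cdot 6 \left(-1 + 5\right) = 12 \cdot 4 = 48$)
$D{\left(l \right)} = i \sqrt{2}$ ($D{\left(l \right)} = \frac{\sqrt{-56 + 48}}{2} = \frac{\sqrt{-8}}{2} = \frac{2 i \sqrt{2}}{2} = i \sqrt{2}$)
$- D{\left(29 \left(-3\right) \right)} = - i \sqrt{2}$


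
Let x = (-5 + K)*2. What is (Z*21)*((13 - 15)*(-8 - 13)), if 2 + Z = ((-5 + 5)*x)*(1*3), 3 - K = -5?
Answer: -1764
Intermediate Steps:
K = 8 (K = 3 - 1*(-5) = 3 + 5 = 8)
x = 6 (x = (-5 + 8)*2 = 3*2 = 6)
Z = -2 (Z = -2 + ((-5 + 5)*6)*(1*3) = -2 + (0*6)*3 = -2 + 0*3 = -2 + 0 = -2)
(Z*21)*((13 - 15)*(-8 - 13)) = (-2*21)*((13 - 15)*(-8 - 13)) = -(-84)*(-21) = -42*42 = -1764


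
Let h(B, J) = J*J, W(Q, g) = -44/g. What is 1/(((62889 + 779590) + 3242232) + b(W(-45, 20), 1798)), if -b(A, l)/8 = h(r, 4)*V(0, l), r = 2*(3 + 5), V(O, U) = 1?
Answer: 1/4084583 ≈ 2.4482e-7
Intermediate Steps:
r = 16 (r = 2*8 = 16)
h(B, J) = J²
b(A, l) = -128 (b(A, l) = -8*4² = -128)
1/(((62889 + 779590) + 3242232) + b(W(-45, 20), 1798)) = 1/(((62889 + 779590) + 3242232) - 128) = 1/((842479 + 3242232) - 128) = 1/(4084711 - 128) = 1/4084583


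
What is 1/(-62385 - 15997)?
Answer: -1/78382 ≈ -1.2758e-5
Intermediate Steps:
1/(-62385 - 15997) = 1/(-78382) = -1/78382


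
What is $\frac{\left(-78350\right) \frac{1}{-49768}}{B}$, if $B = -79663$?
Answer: $- \frac{39175}{1982334092} \approx -1.9762 \cdot 10^{-5}$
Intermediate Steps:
$\frac{\left(-78350\right) \frac{1}{-49768}}{B} = \frac{\left(-78350\right) \frac{1}{-49768}}{-79663} = \left(-78350\right) \left(- \frac{1}{49768}\right) \left(- \frac{1}{79663}\right) = \frac{39175}{24884} \left(- \frac{1}{79663}\right) = - \frac{39175}{1982334092}$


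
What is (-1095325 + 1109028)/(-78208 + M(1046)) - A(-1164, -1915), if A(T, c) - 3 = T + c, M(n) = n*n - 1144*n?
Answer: 555868713/180716 ≈ 3075.9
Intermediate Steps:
M(n) = n² - 1144*n
A(T, c) = 3 + T + c (A(T, c) = 3 + (T + c) = 3 + T + c)
(-1095325 + 1109028)/(-78208 + M(1046)) - A(-1164, -1915) = (-1095325 + 1109028)/(-78208 + 1046*(-1144 + 1046)) - (3 - 1164 - 1915) = 13703/(-78208 + 1046*(-98)) - 1*(-3076) = 13703/(-78208 - 102508) + 3076 = 13703/(-180716) + 3076 = 13703*(-1/180716) + 3076 = -13703/180716 + 3076 = 555868713/180716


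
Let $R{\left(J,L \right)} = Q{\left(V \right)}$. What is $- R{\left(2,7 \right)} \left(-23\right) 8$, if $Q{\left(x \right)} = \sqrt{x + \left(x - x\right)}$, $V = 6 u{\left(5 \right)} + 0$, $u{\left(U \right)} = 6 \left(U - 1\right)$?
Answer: $2208$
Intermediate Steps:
$u{\left(U \right)} = -6 + 6 U$ ($u{\left(U \right)} = 6 \left(-1 + U\right) = -6 + 6 U$)
$V = 144$ ($V = 6 \left(-6 + 6 \cdot 5\right) + 0 = 6 \left(-6 + 30\right) + 0 = 6 \cdot 24 + 0 = 144 + 0 = 144$)
$Q{\left(x \right)} = \sqrt{x}$ ($Q{\left(x \right)} = \sqrt{x + 0} = \sqrt{x}$)
$R{\left(J,L \right)} = 12$ ($R{\left(J,L \right)} = \sqrt{144} = 12$)
$- R{\left(2,7 \right)} \left(-23\right) 8 = \left(-1\right) 12 \left(-23\right) 8 = \left(-12\right) \left(-23\right) 8 = 276 \cdot 8 = 2208$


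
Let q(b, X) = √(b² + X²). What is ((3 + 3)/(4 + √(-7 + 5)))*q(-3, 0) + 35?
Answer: 39 - I*√2 ≈ 39.0 - 1.4142*I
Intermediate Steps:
q(b, X) = √(X² + b²)
((3 + 3)/(4 + √(-7 + 5)))*q(-3, 0) + 35 = ((3 + 3)/(4 + √(-7 + 5)))*√(0² + (-3)²) + 35 = (6/(4 + √(-2)))*√(0 + 9) + 35 = (6/(4 + I*√2))*√9 + 35 = (6/(4 + I*√2))*3 + 35 = 18/(4 + I*√2) + 35 = 35 + 18/(4 + I*√2)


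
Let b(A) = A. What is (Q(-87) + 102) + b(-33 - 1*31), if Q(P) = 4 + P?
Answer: -45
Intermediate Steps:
(Q(-87) + 102) + b(-33 - 1*31) = ((4 - 87) + 102) + (-33 - 1*31) = (-83 + 102) + (-33 - 31) = 19 - 64 = -45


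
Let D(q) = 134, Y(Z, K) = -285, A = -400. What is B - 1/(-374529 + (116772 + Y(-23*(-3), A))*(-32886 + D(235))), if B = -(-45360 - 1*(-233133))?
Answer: -716458538181068/3815556753 ≈ -1.8777e+5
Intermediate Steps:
B = -187773 (B = -(-45360 + 233133) = -1*187773 = -187773)
B - 1/(-374529 + (116772 + Y(-23*(-3), A))*(-32886 + D(235))) = -187773 - 1/(-374529 + (116772 - 285)*(-32886 + 134)) = -187773 - 1/(-374529 + 116487*(-32752)) = -187773 - 1/(-374529 - 3815182224) = -187773 - 1/(-3815556753) = -187773 - 1*(-1/3815556753) = -187773 + 1/3815556753 = -716458538181068/3815556753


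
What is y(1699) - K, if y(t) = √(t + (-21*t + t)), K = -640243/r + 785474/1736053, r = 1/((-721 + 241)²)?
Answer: 256088627913736126/1736053 + I*√32281 ≈ 1.4751e+11 + 179.67*I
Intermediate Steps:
r = 1/230400 (r = 1/((-480)²) = 1/230400 ≈ 4.3403e-6)
K = -256088627913736126/1736053 (K = -640243/1/230400 + 785474/1736053 = -640243*230400 + 785474*(1/1736053) = -147511987200 + 785474/1736053 = -256088627913736126/1736053 ≈ -1.4751e+11)
y(t) = √19*√(-t) (y(t) = √(t - 20*t) = √(-19*t) = √19*√(-t))
y(1699) - K = √19*√(-1*1699) - 1*(-256088627913736126/1736053) = √19*√(-1699) + 256088627913736126/1736053 = √19*(I*√1699) + 256088627913736126/1736053 = I*√32281 + 256088627913736126/1736053 = 256088627913736126/1736053 + I*√32281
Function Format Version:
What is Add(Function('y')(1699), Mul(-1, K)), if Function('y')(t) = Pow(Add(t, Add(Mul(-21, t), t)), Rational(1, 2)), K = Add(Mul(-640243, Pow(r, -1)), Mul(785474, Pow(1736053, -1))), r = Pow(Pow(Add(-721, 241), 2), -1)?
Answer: Add(Rational(256088627913736126, 1736053), Mul(I, Pow(32281, Rational(1, 2)))) ≈ Add(1.4751e+11, Mul(179.67, I))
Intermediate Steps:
r = Rational(1, 230400) (r = Pow(Pow(-480, 2), -1) = Pow(230400, -1) = Rational(1, 230400) ≈ 4.3403e-6)
K = Rational(-256088627913736126, 1736053) (K = Add(Mul(-640243, Pow(Rational(1, 230400), -1)), Mul(785474, Pow(1736053, -1))) = Add(Mul(-640243, 230400), Mul(785474, Rational(1, 1736053))) = Add(-147511987200, Rational(785474, 1736053)) = Rational(-256088627913736126, 1736053) ≈ -1.4751e+11)
Function('y')(t) = Mul(Pow(19, Rational(1, 2)), Pow(Mul(-1, t), Rational(1, 2))) (Function('y')(t) = Pow(Add(t, Mul(-20, t)), Rational(1, 2)) = Pow(Mul(-19, t), Rational(1, 2)) = Mul(Pow(19, Rational(1, 2)), Pow(Mul(-1, t), Rational(1, 2))))
Add(Function('y')(1699), Mul(-1, K)) = Add(Mul(Pow(19, Rational(1, 2)), Pow(Mul(-1, 1699), Rational(1, 2))), Mul(-1, Rational(-256088627913736126, 1736053))) = Add(Mul(Pow(19, Rational(1, 2)), Pow(-1699, Rational(1, 2))), Rational(256088627913736126, 1736053)) = Add(Mul(Pow(19, Rational(1, 2)), Mul(I, Pow(1699, Rational(1, 2)))), Rational(256088627913736126, 1736053)) = Add(Mul(I, Pow(32281, Rational(1, 2))), Rational(256088627913736126, 1736053)) = Add(Rational(256088627913736126, 1736053), Mul(I, Pow(32281, Rational(1, 2))))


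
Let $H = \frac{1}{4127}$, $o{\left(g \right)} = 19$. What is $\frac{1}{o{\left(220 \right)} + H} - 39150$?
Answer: $- \frac{3069903973}{78414} \approx -39150.0$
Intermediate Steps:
$H = \frac{1}{4127} \approx 0.00024231$
$\frac{1}{o{\left(220 \right)} + H} - 39150 = \frac{1}{19 + \frac{1}{4127}} - 39150 = \frac{1}{\frac{78414}{4127}} - 39150 = \frac{4127}{78414} - 39150 = - \frac{3069903973}{78414}$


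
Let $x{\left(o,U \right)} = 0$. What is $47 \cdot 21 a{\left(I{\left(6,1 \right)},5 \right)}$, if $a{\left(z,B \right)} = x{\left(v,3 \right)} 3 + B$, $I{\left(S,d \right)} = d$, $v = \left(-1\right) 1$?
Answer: $4935$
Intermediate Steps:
$v = -1$
$a{\left(z,B \right)} = B$ ($a{\left(z,B \right)} = 0 \cdot 3 + B = 0 + B = B$)
$47 \cdot 21 a{\left(I{\left(6,1 \right)},5 \right)} = 47 \cdot 21 \cdot 5 = 987 \cdot 5 = 4935$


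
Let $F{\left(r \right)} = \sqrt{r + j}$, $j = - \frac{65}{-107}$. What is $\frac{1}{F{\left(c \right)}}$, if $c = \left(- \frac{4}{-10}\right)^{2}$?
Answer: $\frac{5 \sqrt{219671}}{2053} \approx 1.1415$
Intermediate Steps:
$j = \frac{65}{107}$ ($j = \left(-65\right) \left(- \frac{1}{107}\right) = \frac{65}{107} \approx 0.60748$)
$c = \frac{4}{25}$ ($c = \left(\left(-4\right) \left(- \frac{1}{10}\right)\right)^{2} = \left(\frac{2}{5}\right)^{2} = \frac{4}{25} \approx 0.16$)
$F{\left(r \right)} = \sqrt{\frac{65}{107} + r}$ ($F{\left(r \right)} = \sqrt{r + \frac{65}{107}} = \sqrt{\frac{65}{107} + r}$)
$\frac{1}{F{\left(c \right)}} = \frac{1}{\frac{1}{107} \sqrt{6955 + 11449 \cdot \frac{4}{25}}} = \frac{1}{\frac{1}{107} \sqrt{6955 + \frac{45796}{25}}} = \frac{1}{\frac{1}{107} \sqrt{\frac{219671}{25}}} = \frac{1}{\frac{1}{107} \frac{\sqrt{219671}}{5}} = \frac{1}{\frac{1}{535} \sqrt{219671}} = \frac{5 \sqrt{219671}}{2053}$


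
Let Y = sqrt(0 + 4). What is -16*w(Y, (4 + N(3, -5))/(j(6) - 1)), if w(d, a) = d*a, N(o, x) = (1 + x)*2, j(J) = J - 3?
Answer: 64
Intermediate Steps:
j(J) = -3 + J
N(o, x) = 2 + 2*x
Y = 2 (Y = sqrt(4) = 2)
w(d, a) = a*d
-16*w(Y, (4 + N(3, -5))/(j(6) - 1)) = -16*(4 + (2 + 2*(-5)))/((-3 + 6) - 1)*2 = -16*(4 + (2 - 10))/(3 - 1)*2 = -16*(4 - 8)/2*2 = -16*(-4*1/2)*2 = -(-32)*2 = -16*(-4) = 64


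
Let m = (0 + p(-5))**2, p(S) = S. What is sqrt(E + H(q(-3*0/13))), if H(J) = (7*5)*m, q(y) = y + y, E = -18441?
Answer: I*sqrt(17566) ≈ 132.54*I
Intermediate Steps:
q(y) = 2*y
m = 25 (m = (0 - 5)**2 = (-5)**2 = 25)
H(J) = 875 (H(J) = (7*5)*25 = 35*25 = 875)
sqrt(E + H(q(-3*0/13))) = sqrt(-18441 + 875) = sqrt(-17566) = I*sqrt(17566)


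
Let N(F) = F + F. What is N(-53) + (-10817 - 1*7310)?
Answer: -18233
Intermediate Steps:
N(F) = 2*F
N(-53) + (-10817 - 1*7310) = 2*(-53) + (-10817 - 1*7310) = -106 + (-10817 - 7310) = -106 - 18127 = -18233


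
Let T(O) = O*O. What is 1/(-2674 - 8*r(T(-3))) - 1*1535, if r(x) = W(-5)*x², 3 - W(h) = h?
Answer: -12062031/7858 ≈ -1535.0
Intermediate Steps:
T(O) = O²
W(h) = 3 - h
r(x) = 8*x² (r(x) = (3 - 1*(-5))*x² = (3 + 5)*x² = 8*x²)
1/(-2674 - 8*r(T(-3))) - 1*1535 = 1/(-2674 - 64*((-3)²)²) - 1*1535 = 1/(-2674 - 64*9²) - 1535 = 1/(-2674 - 64*81) - 1535 = 1/(-2674 - 8*648) - 1535 = 1/(-2674 - 5184) - 1535 = 1/(-7858) - 1535 = -1/7858 - 1535 = -12062031/7858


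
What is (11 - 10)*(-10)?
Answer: -10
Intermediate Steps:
(11 - 10)*(-10) = 1*(-10) = -10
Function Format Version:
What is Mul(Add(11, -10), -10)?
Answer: -10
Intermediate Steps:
Mul(Add(11, -10), -10) = Mul(1, -10) = -10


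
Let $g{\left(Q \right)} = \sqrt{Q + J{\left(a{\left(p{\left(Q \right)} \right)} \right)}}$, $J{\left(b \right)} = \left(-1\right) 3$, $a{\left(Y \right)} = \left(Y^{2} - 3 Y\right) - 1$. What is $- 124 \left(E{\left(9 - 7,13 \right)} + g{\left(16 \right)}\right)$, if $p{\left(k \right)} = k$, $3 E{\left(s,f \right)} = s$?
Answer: $- \frac{248}{3} - 124 \sqrt{13} \approx -529.75$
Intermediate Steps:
$E{\left(s,f \right)} = \frac{s}{3}$
$a{\left(Y \right)} = -1 + Y^{2} - 3 Y$
$J{\left(b \right)} = -3$
$g{\left(Q \right)} = \sqrt{-3 + Q}$ ($g{\left(Q \right)} = \sqrt{Q - 3} = \sqrt{-3 + Q}$)
$- 124 \left(E{\left(9 - 7,13 \right)} + g{\left(16 \right)}\right) = - 124 \left(\frac{9 - 7}{3} + \sqrt{-3 + 16}\right) = - 124 \left(\frac{1}{3} \cdot 2 + \sqrt{13}\right) = - 124 \left(\frac{2}{3} + \sqrt{13}\right) = - \frac{248}{3} - 124 \sqrt{13}$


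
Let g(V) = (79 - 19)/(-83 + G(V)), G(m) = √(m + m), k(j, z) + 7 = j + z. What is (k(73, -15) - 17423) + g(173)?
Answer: -37889992/2181 - 20*√346/2181 ≈ -17373.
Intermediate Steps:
k(j, z) = -7 + j + z (k(j, z) = -7 + (j + z) = -7 + j + z)
G(m) = √2*√m (G(m) = √(2*m) = √2*√m)
g(V) = 60/(-83 + √2*√V) (g(V) = (79 - 19)/(-83 + √2*√V) = 60/(-83 + √2*√V))
(k(73, -15) - 17423) + g(173) = ((-7 + 73 - 15) - 17423) + 60/(-83 + √2*√173) = (51 - 17423) + 60/(-83 + √346) = -17372 + 60/(-83 + √346)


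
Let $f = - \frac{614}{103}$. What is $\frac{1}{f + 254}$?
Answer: $\frac{103}{25548} \approx 0.0040316$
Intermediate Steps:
$f = - \frac{614}{103}$ ($f = \left(-614\right) \frac{1}{103} = - \frac{614}{103} \approx -5.9612$)
$\frac{1}{f + 254} = \frac{1}{- \frac{614}{103} + 254} = \frac{1}{\frac{25548}{103}} = \frac{103}{25548}$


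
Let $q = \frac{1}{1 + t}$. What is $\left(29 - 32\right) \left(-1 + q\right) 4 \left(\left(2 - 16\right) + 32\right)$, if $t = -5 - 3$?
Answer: $\frac{1728}{7} \approx 246.86$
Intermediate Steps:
$t = -8$ ($t = -5 - 3 = -8$)
$q = - \frac{1}{7}$ ($q = \frac{1}{1 - 8} = \frac{1}{-7} = - \frac{1}{7} \approx -0.14286$)
$\left(29 - 32\right) \left(-1 + q\right) 4 \left(\left(2 - 16\right) + 32\right) = \left(29 - 32\right) \left(-1 - \frac{1}{7}\right) 4 \left(\left(2 - 16\right) + 32\right) = - 3 \left(\left(- \frac{8}{7}\right) 4\right) \left(-14 + 32\right) = \left(-3\right) \left(- \frac{32}{7}\right) 18 = \frac{96}{7} \cdot 18 = \frac{1728}{7}$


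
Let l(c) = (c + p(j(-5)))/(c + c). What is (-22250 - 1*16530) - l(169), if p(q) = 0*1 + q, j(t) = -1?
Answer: -6553904/169 ≈ -38781.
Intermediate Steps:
p(q) = q (p(q) = 0 + q = q)
l(c) = (-1 + c)/(2*c) (l(c) = (c - 1)/(c + c) = (-1 + c)/((2*c)) = (-1 + c)*(1/(2*c)) = (-1 + c)/(2*c))
(-22250 - 1*16530) - l(169) = (-22250 - 1*16530) - (-1 + 169)/(2*169) = (-22250 - 16530) - 168/(2*169) = -38780 - 1*84/169 = -38780 - 84/169 = -6553904/169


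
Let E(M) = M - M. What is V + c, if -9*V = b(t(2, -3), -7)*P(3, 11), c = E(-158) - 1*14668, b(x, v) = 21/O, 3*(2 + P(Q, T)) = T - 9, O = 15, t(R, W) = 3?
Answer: -1980152/135 ≈ -14668.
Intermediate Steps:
E(M) = 0
P(Q, T) = -5 + T/3 (P(Q, T) = -2 + (T - 9)/3 = -2 + (-9 + T)/3 = -2 + (-3 + T/3) = -5 + T/3)
b(x, v) = 7/5 (b(x, v) = 21/15 = 21*(1/15) = 7/5)
c = -14668 (c = 0 - 1*14668 = 0 - 14668 = -14668)
V = 28/135 (V = -7*(-5 + (⅓)*11)/45 = -7*(-5 + 11/3)/45 = -7*(-4)/(45*3) = -⅑*(-28/15) = 28/135 ≈ 0.20741)
V + c = 28/135 - 14668 = -1980152/135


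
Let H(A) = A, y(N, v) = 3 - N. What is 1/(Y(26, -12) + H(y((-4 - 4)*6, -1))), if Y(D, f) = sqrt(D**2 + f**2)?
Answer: 51/1781 - 2*sqrt(205)/1781 ≈ 0.012557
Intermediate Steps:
1/(Y(26, -12) + H(y((-4 - 4)*6, -1))) = 1/(sqrt(26**2 + (-12)**2) + (3 - (-4 - 4)*6)) = 1/(sqrt(676 + 144) + (3 - (-8)*6)) = 1/(sqrt(820) + (3 - 1*(-48))) = 1/(2*sqrt(205) + (3 + 48)) = 1/(2*sqrt(205) + 51) = 1/(51 + 2*sqrt(205))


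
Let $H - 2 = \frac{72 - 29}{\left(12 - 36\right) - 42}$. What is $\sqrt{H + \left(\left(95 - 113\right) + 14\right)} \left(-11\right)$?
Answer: $- \frac{5 i \sqrt{462}}{6} \approx - 17.912 i$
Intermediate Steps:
$H = \frac{89}{66}$ ($H = 2 + \frac{72 - 29}{\left(12 - 36\right) - 42} = 2 + \frac{43}{\left(12 - 36\right) - 42} = 2 + \frac{43}{-24 - 42} = 2 + \frac{43}{-66} = 2 + 43 \left(- \frac{1}{66}\right) = 2 - \frac{43}{66} = \frac{89}{66} \approx 1.3485$)
$\sqrt{H + \left(\left(95 - 113\right) + 14\right)} \left(-11\right) = \sqrt{\frac{89}{66} + \left(\left(95 - 113\right) + 14\right)} \left(-11\right) = \sqrt{\frac{89}{66} + \left(-18 + 14\right)} \left(-11\right) = \sqrt{\frac{89}{66} - 4} \left(-11\right) = \sqrt{- \frac{175}{66}} \left(-11\right) = \frac{5 i \sqrt{462}}{66} \left(-11\right) = - \frac{5 i \sqrt{462}}{6}$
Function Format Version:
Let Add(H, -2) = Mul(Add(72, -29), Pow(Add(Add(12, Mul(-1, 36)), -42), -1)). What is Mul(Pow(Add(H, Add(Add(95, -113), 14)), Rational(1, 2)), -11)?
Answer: Mul(Rational(-5, 6), I, Pow(462, Rational(1, 2))) ≈ Mul(-17.912, I)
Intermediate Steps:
H = Rational(89, 66) (H = Add(2, Mul(Add(72, -29), Pow(Add(Add(12, Mul(-1, 36)), -42), -1))) = Add(2, Mul(43, Pow(Add(Add(12, -36), -42), -1))) = Add(2, Mul(43, Pow(Add(-24, -42), -1))) = Add(2, Mul(43, Pow(-66, -1))) = Add(2, Mul(43, Rational(-1, 66))) = Add(2, Rational(-43, 66)) = Rational(89, 66) ≈ 1.3485)
Mul(Pow(Add(H, Add(Add(95, -113), 14)), Rational(1, 2)), -11) = Mul(Pow(Add(Rational(89, 66), Add(Add(95, -113), 14)), Rational(1, 2)), -11) = Mul(Pow(Add(Rational(89, 66), Add(-18, 14)), Rational(1, 2)), -11) = Mul(Pow(Add(Rational(89, 66), -4), Rational(1, 2)), -11) = Mul(Pow(Rational(-175, 66), Rational(1, 2)), -11) = Mul(Mul(Rational(5, 66), I, Pow(462, Rational(1, 2))), -11) = Mul(Rational(-5, 6), I, Pow(462, Rational(1, 2)))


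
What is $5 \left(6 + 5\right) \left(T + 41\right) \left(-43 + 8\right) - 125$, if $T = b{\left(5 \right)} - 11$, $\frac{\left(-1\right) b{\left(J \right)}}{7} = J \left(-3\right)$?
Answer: $-260000$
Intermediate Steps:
$b{\left(J \right)} = 21 J$ ($b{\left(J \right)} = - 7 J \left(-3\right) = - 7 \left(- 3 J\right) = 21 J$)
$T = 94$ ($T = 21 \cdot 5 - 11 = 105 - 11 = 94$)
$5 \left(6 + 5\right) \left(T + 41\right) \left(-43 + 8\right) - 125 = 5 \left(6 + 5\right) \left(94 + 41\right) \left(-43 + 8\right) - 125 = 5 \cdot 11 \cdot 135 \left(-35\right) - 125 = 55 \left(-4725\right) - 125 = -259875 - 125 = -260000$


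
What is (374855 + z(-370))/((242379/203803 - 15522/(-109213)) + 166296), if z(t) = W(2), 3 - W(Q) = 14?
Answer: 213929593626844/94908603389883 ≈ 2.2541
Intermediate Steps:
W(Q) = -11 (W(Q) = 3 - 1*14 = 3 - 14 = -11)
z(t) = -11
(374855 + z(-370))/((242379/203803 - 15522/(-109213)) + 166296) = (374855 - 11)/((242379/203803 - 15522/(-109213)) + 166296) = 374844/((242379*(1/203803) - 15522*(-1/109213)) + 166296) = 374844/((242379/203803 + 1194/8401) + 166296) = 374844/(2279566761/1712149003 + 166296) = 374844/(284725810169649/1712149003) = 374844*(1712149003/284725810169649) = 213929593626844/94908603389883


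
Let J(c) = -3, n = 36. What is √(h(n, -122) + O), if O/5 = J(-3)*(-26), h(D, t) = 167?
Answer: √557 ≈ 23.601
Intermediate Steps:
O = 390 (O = 5*(-3*(-26)) = 5*78 = 390)
√(h(n, -122) + O) = √(167 + 390) = √557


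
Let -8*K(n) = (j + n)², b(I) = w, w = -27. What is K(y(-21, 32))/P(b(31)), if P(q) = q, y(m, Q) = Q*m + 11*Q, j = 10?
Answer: 24025/54 ≈ 444.91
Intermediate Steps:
b(I) = -27
y(m, Q) = 11*Q + Q*m
K(n) = -(10 + n)²/8
K(y(-21, 32))/P(b(31)) = -(10 + 32*(11 - 21))²/8/(-27) = -(10 + 32*(-10))²/8*(-1/27) = -(10 - 320)²/8*(-1/27) = -⅛*(-310)²*(-1/27) = -⅛*96100*(-1/27) = -24025/2*(-1/27) = 24025/54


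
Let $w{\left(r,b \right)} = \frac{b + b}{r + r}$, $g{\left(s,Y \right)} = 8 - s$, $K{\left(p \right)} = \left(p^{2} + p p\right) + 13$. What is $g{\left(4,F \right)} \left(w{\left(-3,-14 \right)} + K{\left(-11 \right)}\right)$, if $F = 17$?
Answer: $\frac{3116}{3} \approx 1038.7$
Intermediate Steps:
$K{\left(p \right)} = 13 + 2 p^{2}$ ($K{\left(p \right)} = \left(p^{2} + p^{2}\right) + 13 = 2 p^{2} + 13 = 13 + 2 p^{2}$)
$w{\left(r,b \right)} = \frac{b}{r}$ ($w{\left(r,b \right)} = \frac{2 b}{2 r} = 2 b \frac{1}{2 r} = \frac{b}{r}$)
$g{\left(4,F \right)} \left(w{\left(-3,-14 \right)} + K{\left(-11 \right)}\right) = \left(8 - 4\right) \left(- \frac{14}{-3} + \left(13 + 2 \left(-11\right)^{2}\right)\right) = \left(8 - 4\right) \left(\left(-14\right) \left(- \frac{1}{3}\right) + \left(13 + 2 \cdot 121\right)\right) = 4 \left(\frac{14}{3} + \left(13 + 242\right)\right) = 4 \left(\frac{14}{3} + 255\right) = 4 \cdot \frac{779}{3} = \frac{3116}{3}$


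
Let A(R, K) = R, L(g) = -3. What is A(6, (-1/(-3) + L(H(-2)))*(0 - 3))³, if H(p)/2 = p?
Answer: 216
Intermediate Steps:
H(p) = 2*p
A(6, (-1/(-3) + L(H(-2)))*(0 - 3))³ = 6³ = 216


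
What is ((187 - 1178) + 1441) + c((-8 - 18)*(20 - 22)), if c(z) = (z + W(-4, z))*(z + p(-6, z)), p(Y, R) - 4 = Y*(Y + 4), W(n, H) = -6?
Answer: 3578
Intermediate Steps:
p(Y, R) = 4 + Y*(4 + Y) (p(Y, R) = 4 + Y*(Y + 4) = 4 + Y*(4 + Y))
c(z) = (-6 + z)*(16 + z) (c(z) = (z - 6)*(z + (4 + (-6)² + 4*(-6))) = (-6 + z)*(z + (4 + 36 - 24)) = (-6 + z)*(z + 16) = (-6 + z)*(16 + z))
((187 - 1178) + 1441) + c((-8 - 18)*(20 - 22)) = ((187 - 1178) + 1441) + (-96 + ((-8 - 18)*(20 - 22))² + 10*((-8 - 18)*(20 - 22))) = (-991 + 1441) + (-96 + (-26*(-2))² + 10*(-26*(-2))) = 450 + (-96 + 52² + 10*52) = 450 + (-96 + 2704 + 520) = 450 + 3128 = 3578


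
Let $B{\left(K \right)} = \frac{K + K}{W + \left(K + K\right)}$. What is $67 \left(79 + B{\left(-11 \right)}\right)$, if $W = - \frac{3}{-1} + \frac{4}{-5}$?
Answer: $\frac{48307}{9} \approx 5367.4$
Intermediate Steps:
$W = \frac{11}{5}$ ($W = \left(-3\right) \left(-1\right) + 4 \left(- \frac{1}{5}\right) = 3 - \frac{4}{5} = \frac{11}{5} \approx 2.2$)
$B{\left(K \right)} = \frac{2 K}{\frac{11}{5} + 2 K}$ ($B{\left(K \right)} = \frac{K + K}{\frac{11}{5} + \left(K + K\right)} = \frac{2 K}{\frac{11}{5} + 2 K}$)
$67 \left(79 + B{\left(-11 \right)}\right) = 67 \left(79 + 10 \left(-11\right) \frac{1}{11 + 10 \left(-11\right)}\right) = 67 \left(79 + 10 \left(-11\right) \frac{1}{11 - 110}\right) = 67 \left(79 + 10 \left(-11\right) \frac{1}{-99}\right) = 67 \left(79 + 10 \left(-11\right) \left(- \frac{1}{99}\right)\right) = 67 \left(79 + \frac{10}{9}\right) = 67 \cdot \frac{721}{9} = \frac{48307}{9}$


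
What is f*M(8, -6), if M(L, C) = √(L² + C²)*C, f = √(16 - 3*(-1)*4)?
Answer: -120*√7 ≈ -317.49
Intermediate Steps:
f = 2*√7 (f = √(16 + 3*4) = √(16 + 12) = √28 = 2*√7 ≈ 5.2915)
M(L, C) = C*√(C² + L²) (M(L, C) = √(C² + L²)*C = C*√(C² + L²))
f*M(8, -6) = (2*√7)*(-6*√((-6)² + 8²)) = (2*√7)*(-6*√(36 + 64)) = (2*√7)*(-6*√100) = (2*√7)*(-6*10) = (2*√7)*(-60) = -120*√7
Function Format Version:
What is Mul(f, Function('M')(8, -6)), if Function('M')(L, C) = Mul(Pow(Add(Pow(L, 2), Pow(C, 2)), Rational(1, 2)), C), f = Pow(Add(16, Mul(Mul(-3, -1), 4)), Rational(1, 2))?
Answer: Mul(-120, Pow(7, Rational(1, 2))) ≈ -317.49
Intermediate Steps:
f = Mul(2, Pow(7, Rational(1, 2))) (f = Pow(Add(16, Mul(3, 4)), Rational(1, 2)) = Pow(Add(16, 12), Rational(1, 2)) = Pow(28, Rational(1, 2)) = Mul(2, Pow(7, Rational(1, 2))) ≈ 5.2915)
Function('M')(L, C) = Mul(C, Pow(Add(Pow(C, 2), Pow(L, 2)), Rational(1, 2))) (Function('M')(L, C) = Mul(Pow(Add(Pow(C, 2), Pow(L, 2)), Rational(1, 2)), C) = Mul(C, Pow(Add(Pow(C, 2), Pow(L, 2)), Rational(1, 2))))
Mul(f, Function('M')(8, -6)) = Mul(Mul(2, Pow(7, Rational(1, 2))), Mul(-6, Pow(Add(Pow(-6, 2), Pow(8, 2)), Rational(1, 2)))) = Mul(Mul(2, Pow(7, Rational(1, 2))), Mul(-6, Pow(Add(36, 64), Rational(1, 2)))) = Mul(Mul(2, Pow(7, Rational(1, 2))), Mul(-6, Pow(100, Rational(1, 2)))) = Mul(Mul(2, Pow(7, Rational(1, 2))), Mul(-6, 10)) = Mul(Mul(2, Pow(7, Rational(1, 2))), -60) = Mul(-120, Pow(7, Rational(1, 2)))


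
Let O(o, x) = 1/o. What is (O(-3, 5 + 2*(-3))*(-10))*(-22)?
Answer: -220/3 ≈ -73.333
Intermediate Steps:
(O(-3, 5 + 2*(-3))*(-10))*(-22) = (-10/(-3))*(-22) = -⅓*(-10)*(-22) = (10/3)*(-22) = -220/3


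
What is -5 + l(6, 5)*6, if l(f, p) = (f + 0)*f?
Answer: 211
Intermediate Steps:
l(f, p) = f² (l(f, p) = f*f = f²)
-5 + l(6, 5)*6 = -5 + 6²*6 = -5 + 36*6 = -5 + 216 = 211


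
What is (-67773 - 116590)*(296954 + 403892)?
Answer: -129210071098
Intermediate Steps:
(-67773 - 116590)*(296954 + 403892) = -184363*700846 = -129210071098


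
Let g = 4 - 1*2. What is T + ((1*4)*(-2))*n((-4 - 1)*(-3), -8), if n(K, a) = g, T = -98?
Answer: -114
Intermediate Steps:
g = 2 (g = 4 - 2 = 2)
n(K, a) = 2
T + ((1*4)*(-2))*n((-4 - 1)*(-3), -8) = -98 + ((1*4)*(-2))*2 = -98 + (4*(-2))*2 = -98 - 8*2 = -98 - 16 = -114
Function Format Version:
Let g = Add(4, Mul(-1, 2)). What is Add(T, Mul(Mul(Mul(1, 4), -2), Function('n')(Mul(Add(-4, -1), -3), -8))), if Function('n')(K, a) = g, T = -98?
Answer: -114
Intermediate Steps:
g = 2 (g = Add(4, -2) = 2)
Function('n')(K, a) = 2
Add(T, Mul(Mul(Mul(1, 4), -2), Function('n')(Mul(Add(-4, -1), -3), -8))) = Add(-98, Mul(Mul(Mul(1, 4), -2), 2)) = Add(-98, Mul(Mul(4, -2), 2)) = Add(-98, Mul(-8, 2)) = Add(-98, -16) = -114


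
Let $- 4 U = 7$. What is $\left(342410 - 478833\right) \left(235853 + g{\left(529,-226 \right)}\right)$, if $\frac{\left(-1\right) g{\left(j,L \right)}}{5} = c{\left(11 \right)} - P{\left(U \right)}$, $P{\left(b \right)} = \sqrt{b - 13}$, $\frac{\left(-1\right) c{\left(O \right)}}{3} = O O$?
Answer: $-32423381564 - \frac{682115 i \sqrt{59}}{2} \approx -3.2423 \cdot 10^{10} - 2.6197 \cdot 10^{6} i$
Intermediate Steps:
$c{\left(O \right)} = - 3 O^{2}$ ($c{\left(O \right)} = - 3 O O = - 3 O^{2}$)
$U = - \frac{7}{4}$ ($U = \left(- \frac{1}{4}\right) 7 = - \frac{7}{4} \approx -1.75$)
$P{\left(b \right)} = \sqrt{-13 + b}$
$g{\left(j,L \right)} = 1815 + \frac{5 i \sqrt{59}}{2}$ ($g{\left(j,L \right)} = - 5 \left(- 3 \cdot 11^{2} - \sqrt{-13 - \frac{7}{4}}\right) = - 5 \left(\left(-3\right) 121 - \sqrt{- \frac{59}{4}}\right) = - 5 \left(-363 - \frac{i \sqrt{59}}{2}\right) = 1815 + \frac{5 i \sqrt{59}}{2}$)
$\left(342410 - 478833\right) \left(235853 + g{\left(529,-226 \right)}\right) = \left(342410 - 478833\right) \left(235853 + \left(1815 + \frac{5 i \sqrt{59}}{2}\right)\right) = - 136423 \left(237668 + \frac{5 i \sqrt{59}}{2}\right) = -32423381564 - \frac{682115 i \sqrt{59}}{2}$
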